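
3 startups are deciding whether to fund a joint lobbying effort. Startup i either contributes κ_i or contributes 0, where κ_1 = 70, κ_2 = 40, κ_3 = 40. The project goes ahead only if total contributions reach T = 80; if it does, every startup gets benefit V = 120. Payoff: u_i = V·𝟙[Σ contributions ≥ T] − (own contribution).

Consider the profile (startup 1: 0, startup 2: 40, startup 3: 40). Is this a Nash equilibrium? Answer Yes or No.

Yes

Total = 80 ≥ 80: provided.
Startup 1 (pledges 0, payoff 120): pledging 70 → total 150, payoff 50. No gain.
Startup 2 (pledges 40, payoff 80): dropping to 0 → total 40, payoff 0. No gain.
Startup 3 (pledges 40, payoff 80): dropping to 0 → total 40, payoff 0. No gain.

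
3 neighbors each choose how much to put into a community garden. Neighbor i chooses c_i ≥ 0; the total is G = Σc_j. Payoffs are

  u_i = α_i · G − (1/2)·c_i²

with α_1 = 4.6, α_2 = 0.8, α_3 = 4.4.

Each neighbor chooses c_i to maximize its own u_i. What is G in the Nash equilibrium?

Neighbor i's FOC: ∂u_i/∂c_i = α_i − c_i = 0, so c_i* = α_i.
NE contributions = (4.6, 0.8, 4.4); G = 9.8.

9.8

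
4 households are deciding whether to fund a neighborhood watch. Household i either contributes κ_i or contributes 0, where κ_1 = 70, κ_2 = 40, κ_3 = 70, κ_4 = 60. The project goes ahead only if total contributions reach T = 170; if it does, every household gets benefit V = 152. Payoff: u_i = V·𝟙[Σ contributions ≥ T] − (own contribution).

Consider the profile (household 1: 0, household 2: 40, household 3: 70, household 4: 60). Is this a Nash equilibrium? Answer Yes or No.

Total = 170 ≥ 170: provided.
Household 1 (pledges 0, payoff 152): pledging 70 → total 240, payoff 82. No gain.
Household 2 (pledges 40, payoff 112): dropping to 0 → total 130, payoff 0. No gain.
Household 3 (pledges 70, payoff 82): dropping to 0 → total 100, payoff 0. No gain.
Household 4 (pledges 60, payoff 92): dropping to 0 → total 110, payoff 0. No gain.

Yes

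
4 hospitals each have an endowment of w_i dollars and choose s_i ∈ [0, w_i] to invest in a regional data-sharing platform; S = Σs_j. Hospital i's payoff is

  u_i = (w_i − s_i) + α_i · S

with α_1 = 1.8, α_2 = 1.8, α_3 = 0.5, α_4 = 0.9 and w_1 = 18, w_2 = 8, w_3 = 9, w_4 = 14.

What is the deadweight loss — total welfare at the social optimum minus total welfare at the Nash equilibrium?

92

∂u_i/∂s_i = α_i − 1, so hospital i contributes w_i if α_i > 1, else 0.
α_i > 1 for i ∈ {1, 2}; NE contributions (18, 8, 0, 0), S = 26.
W^NE = Σw_i − S^NE + (Σα_i)·S^NE = 49 + 4·26 = 153.
Planner: ∂(Σu_j)/∂s_i = Σα_j − 1 = 4 > 0, so everyone contributes w_i; S^SO = 49, W^SO = 49 + 4·49 = 245.
Deadweight loss = 92.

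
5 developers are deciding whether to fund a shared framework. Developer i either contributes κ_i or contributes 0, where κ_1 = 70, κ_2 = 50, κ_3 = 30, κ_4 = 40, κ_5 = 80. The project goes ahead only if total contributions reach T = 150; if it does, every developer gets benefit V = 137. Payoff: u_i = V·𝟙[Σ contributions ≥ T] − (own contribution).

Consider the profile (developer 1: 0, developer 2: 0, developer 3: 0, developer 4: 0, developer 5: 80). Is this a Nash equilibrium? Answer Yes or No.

Total = 80 < 150: not provided.
Developer 1 (pledges 0, payoff 0): pledging 70 → total 150, payoff 67. Profitable deviation.

No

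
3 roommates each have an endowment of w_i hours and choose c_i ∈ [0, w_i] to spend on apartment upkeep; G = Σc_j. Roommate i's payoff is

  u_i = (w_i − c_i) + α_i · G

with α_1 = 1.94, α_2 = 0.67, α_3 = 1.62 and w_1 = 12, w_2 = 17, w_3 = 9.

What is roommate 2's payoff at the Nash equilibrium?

31.07

∂u_i/∂c_i = α_i − 1, so roommate i contributes w_i if α_i > 1, else 0.
α_i > 1 for i ∈ {1, 3}; NE contributions (12, 0, 9), G = 21.
u_2 = (17 − 0) + 0.67·21 = 31.07.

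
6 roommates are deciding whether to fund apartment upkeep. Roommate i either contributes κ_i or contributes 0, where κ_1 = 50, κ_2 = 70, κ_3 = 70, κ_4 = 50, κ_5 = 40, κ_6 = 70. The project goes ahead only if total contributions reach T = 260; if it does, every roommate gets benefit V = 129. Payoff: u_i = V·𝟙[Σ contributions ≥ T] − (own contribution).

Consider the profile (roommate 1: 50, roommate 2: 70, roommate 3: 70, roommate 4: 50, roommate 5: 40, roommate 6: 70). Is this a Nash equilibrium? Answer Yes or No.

Total = 350 ≥ 260: provided.
Roommate 1 (pledges 50, payoff 79): dropping to 0 → total 300, payoff 129. Profitable deviation.

No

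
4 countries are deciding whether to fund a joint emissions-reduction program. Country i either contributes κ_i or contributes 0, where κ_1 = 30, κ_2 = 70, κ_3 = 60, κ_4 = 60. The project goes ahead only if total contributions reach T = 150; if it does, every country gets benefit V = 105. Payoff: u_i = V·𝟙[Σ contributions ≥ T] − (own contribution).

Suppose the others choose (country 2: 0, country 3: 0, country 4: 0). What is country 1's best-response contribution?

Others' total = 0. Even contributing 30 gives 30 < 150: no benefit either way.
Best response: 0.

0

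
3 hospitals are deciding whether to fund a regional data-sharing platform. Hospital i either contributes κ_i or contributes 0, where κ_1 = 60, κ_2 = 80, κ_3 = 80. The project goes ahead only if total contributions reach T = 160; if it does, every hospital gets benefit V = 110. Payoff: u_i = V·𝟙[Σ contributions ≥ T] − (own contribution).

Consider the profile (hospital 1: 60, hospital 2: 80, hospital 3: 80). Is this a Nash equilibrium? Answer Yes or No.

Total = 220 ≥ 160: provided.
Hospital 1 (pledges 60, payoff 50): dropping to 0 → total 160, payoff 110. Profitable deviation.

No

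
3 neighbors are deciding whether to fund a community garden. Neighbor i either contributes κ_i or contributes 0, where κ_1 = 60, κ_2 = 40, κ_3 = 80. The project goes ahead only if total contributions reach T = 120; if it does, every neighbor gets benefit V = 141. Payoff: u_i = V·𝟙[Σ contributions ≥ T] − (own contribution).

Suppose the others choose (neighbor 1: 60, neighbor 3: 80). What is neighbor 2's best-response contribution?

0

Others' total = 140 ≥ 120; contributing adds cost 40 for no extra benefit.
Best response: 0.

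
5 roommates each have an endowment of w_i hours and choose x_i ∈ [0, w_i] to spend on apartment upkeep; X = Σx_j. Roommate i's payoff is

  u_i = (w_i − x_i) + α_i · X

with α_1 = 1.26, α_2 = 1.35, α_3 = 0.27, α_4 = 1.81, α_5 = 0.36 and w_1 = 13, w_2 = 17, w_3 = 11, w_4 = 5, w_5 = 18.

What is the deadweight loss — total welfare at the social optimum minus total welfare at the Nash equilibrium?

117.45

∂u_i/∂x_i = α_i − 1, so roommate i contributes w_i if α_i > 1, else 0.
α_i > 1 for i ∈ {1, 2, 4}; NE contributions (13, 17, 0, 5, 0), X = 35.
W^NE = Σw_i − X^NE + (Σα_i)·X^NE = 64 + 4.05·35 = 205.75.
Planner: ∂(Σu_j)/∂x_i = Σα_j − 1 = 4.05 > 0, so everyone contributes w_i; X^SO = 64, W^SO = 64 + 4.05·64 = 323.2.
Deadweight loss = 117.45.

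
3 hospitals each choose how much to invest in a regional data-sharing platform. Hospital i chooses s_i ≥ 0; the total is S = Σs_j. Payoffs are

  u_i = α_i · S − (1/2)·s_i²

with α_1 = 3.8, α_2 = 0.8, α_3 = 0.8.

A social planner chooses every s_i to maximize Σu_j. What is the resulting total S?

16.2

Planner FOC: ∂(Σu_j)/∂s_i = (Σα_j) − s_i = 0, so s_i^SO = Σα_j = 5.4 for every i; S^SO = 16.2.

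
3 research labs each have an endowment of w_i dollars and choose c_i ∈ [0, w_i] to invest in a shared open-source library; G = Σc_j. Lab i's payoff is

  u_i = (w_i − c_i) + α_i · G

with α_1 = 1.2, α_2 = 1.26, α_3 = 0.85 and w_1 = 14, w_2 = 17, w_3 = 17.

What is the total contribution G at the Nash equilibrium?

∂u_i/∂c_i = α_i − 1, so lab i contributes w_i if α_i > 1, else 0.
α_i > 1 for i ∈ {1, 2}; NE contributions (14, 17, 0), G = 31.

31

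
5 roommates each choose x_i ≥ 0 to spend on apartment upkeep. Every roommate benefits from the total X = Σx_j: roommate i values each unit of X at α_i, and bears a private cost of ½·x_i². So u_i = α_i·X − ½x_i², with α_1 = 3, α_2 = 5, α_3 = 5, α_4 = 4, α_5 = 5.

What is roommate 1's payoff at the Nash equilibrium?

Roommate i's FOC: ∂u_i/∂x_i = α_i − x_i = 0, so x_i* = α_i.
NE contributions = (3, 5, 5, 4, 5); X = 22.
u_1 = α_1·X − ½·(x_1)² = 3·22 − ½·3² = 61.5.

61.5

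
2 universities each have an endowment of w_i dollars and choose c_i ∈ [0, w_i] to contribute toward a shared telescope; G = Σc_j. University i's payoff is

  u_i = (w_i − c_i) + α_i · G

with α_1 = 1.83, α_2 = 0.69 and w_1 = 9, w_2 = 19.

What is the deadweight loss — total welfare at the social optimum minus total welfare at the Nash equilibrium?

28.88

∂u_i/∂c_i = α_i − 1, so university i contributes w_i if α_i > 1, else 0.
α_i > 1 for i ∈ {1}; NE contributions (9, 0), G = 9.
W^NE = Σw_i − G^NE + (Σα_i)·G^NE = 28 + 1.52·9 = 41.68.
Planner: ∂(Σu_j)/∂c_i = Σα_j − 1 = 1.52 > 0, so everyone contributes w_i; G^SO = 28, W^SO = 28 + 1.52·28 = 70.56.
Deadweight loss = 28.88.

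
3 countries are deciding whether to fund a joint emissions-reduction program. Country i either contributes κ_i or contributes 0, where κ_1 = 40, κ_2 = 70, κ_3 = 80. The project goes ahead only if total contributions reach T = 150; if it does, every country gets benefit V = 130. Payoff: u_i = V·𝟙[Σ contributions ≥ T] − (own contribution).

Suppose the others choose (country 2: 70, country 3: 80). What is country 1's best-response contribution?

Others' total = 150 ≥ 150; contributing adds cost 40 for no extra benefit.
Best response: 0.

0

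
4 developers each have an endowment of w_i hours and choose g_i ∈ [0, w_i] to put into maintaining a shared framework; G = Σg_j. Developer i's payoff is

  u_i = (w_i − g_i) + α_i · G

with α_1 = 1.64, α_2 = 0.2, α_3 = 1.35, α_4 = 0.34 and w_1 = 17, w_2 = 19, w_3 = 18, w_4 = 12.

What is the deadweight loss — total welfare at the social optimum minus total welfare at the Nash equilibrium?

∂u_i/∂g_i = α_i − 1, so developer i contributes w_i if α_i > 1, else 0.
α_i > 1 for i ∈ {1, 3}; NE contributions (17, 0, 18, 0), G = 35.
W^NE = Σw_i − G^NE + (Σα_i)·G^NE = 66 + 2.53·35 = 154.55.
Planner: ∂(Σu_j)/∂g_i = Σα_j − 1 = 2.53 > 0, so everyone contributes w_i; G^SO = 66, W^SO = 66 + 2.53·66 = 232.98.
Deadweight loss = 78.43.

78.43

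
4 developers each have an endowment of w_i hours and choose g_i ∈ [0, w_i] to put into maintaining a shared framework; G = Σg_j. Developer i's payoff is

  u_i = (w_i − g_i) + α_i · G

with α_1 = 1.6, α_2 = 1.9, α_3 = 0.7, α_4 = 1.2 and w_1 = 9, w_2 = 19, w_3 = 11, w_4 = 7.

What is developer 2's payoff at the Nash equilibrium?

66.5

∂u_i/∂g_i = α_i − 1, so developer i contributes w_i if α_i > 1, else 0.
α_i > 1 for i ∈ {1, 2, 4}; NE contributions (9, 19, 0, 7), G = 35.
u_2 = (19 − 19) + 1.9·35 = 66.5.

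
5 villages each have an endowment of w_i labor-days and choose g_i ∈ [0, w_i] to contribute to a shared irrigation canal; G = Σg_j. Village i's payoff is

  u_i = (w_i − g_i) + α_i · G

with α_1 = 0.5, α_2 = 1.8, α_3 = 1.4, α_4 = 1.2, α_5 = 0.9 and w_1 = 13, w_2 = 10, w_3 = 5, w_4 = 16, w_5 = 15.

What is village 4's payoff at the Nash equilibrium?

37.2

∂u_i/∂g_i = α_i − 1, so village i contributes w_i if α_i > 1, else 0.
α_i > 1 for i ∈ {2, 3, 4}; NE contributions (0, 10, 5, 16, 0), G = 31.
u_4 = (16 − 16) + 1.2·31 = 37.2.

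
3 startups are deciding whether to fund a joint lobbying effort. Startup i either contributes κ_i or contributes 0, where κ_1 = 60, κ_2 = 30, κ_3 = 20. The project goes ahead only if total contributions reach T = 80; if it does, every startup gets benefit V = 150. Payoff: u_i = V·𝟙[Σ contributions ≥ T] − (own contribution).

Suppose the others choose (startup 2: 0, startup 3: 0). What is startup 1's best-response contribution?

0

Others' total = 0. Even contributing 60 gives 60 < 80: no benefit either way.
Best response: 0.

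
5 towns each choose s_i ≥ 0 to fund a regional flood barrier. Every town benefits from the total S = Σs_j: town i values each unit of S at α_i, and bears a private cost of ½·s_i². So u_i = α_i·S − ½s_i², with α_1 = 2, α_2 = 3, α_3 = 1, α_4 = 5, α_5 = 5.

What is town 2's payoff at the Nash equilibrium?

43.5

Town i's FOC: ∂u_i/∂s_i = α_i − s_i = 0, so s_i* = α_i.
NE contributions = (2, 3, 1, 5, 5); S = 16.
u_2 = α_2·S − ½·(s_2)² = 3·16 − ½·3² = 43.5.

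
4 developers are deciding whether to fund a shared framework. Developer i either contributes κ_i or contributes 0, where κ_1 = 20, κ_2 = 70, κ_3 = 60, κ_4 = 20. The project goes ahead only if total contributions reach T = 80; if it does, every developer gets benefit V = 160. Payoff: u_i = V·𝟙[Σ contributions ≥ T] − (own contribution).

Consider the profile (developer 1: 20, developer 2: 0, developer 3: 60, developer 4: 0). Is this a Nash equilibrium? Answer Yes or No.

Total = 80 ≥ 80: provided.
Developer 1 (pledges 20, payoff 140): dropping to 0 → total 60, payoff 0. No gain.
Developer 2 (pledges 0, payoff 160): pledging 70 → total 150, payoff 90. No gain.
Developer 3 (pledges 60, payoff 100): dropping to 0 → total 20, payoff 0. No gain.
Developer 4 (pledges 0, payoff 160): pledging 20 → total 100, payoff 140. No gain.

Yes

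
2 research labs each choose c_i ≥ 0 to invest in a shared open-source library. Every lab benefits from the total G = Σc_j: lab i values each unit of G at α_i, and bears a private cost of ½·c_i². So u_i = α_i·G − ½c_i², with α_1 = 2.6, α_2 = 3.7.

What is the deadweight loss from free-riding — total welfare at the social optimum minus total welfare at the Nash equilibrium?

Lab i's FOC: ∂u_i/∂c_i = α_i − c_i = 0, so c_i* = α_i.
NE contributions = (2.6, 3.7); G = 6.3.
W^NE = (Σα)·G − ½Σα_i² = 6.3² − ½·20.45 = 29.465.
Planner sets c_i = Σα_j = 6.3 for every i, so G^SO = 2·6.3 = 12.6.
W^SO = (Σα)·G^SO − ½·2·(Σα)² = (2/2)·6.3² = 39.69.
Deadweight loss = W^SO − W^NE = 10.225.

10.225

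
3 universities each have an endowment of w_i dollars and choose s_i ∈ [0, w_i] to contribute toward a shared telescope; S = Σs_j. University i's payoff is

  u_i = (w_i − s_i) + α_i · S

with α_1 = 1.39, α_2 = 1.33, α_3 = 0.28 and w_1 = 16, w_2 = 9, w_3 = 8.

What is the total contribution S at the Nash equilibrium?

25

∂u_i/∂s_i = α_i − 1, so university i contributes w_i if α_i > 1, else 0.
α_i > 1 for i ∈ {1, 2}; NE contributions (16, 9, 0), S = 25.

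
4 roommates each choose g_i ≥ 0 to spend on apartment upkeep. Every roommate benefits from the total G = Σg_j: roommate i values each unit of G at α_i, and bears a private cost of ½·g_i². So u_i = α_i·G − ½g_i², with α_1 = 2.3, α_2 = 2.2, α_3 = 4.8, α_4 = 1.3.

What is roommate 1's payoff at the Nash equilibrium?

Roommate i's FOC: ∂u_i/∂g_i = α_i − g_i = 0, so g_i* = α_i.
NE contributions = (2.3, 2.2, 4.8, 1.3); G = 10.6.
u_1 = α_1·G − ½·(g_1)² = 2.3·10.6 − ½·2.3² = 21.735.

21.735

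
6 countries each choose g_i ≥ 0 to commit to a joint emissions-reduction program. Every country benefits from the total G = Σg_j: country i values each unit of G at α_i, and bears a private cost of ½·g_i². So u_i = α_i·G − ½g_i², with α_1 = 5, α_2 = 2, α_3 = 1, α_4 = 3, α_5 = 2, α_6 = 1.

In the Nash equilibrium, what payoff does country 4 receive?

37.5

Country i's FOC: ∂u_i/∂g_i = α_i − g_i = 0, so g_i* = α_i.
NE contributions = (5, 2, 1, 3, 2, 1); G = 14.
u_4 = α_4·G − ½·(g_4)² = 3·14 − ½·3² = 37.5.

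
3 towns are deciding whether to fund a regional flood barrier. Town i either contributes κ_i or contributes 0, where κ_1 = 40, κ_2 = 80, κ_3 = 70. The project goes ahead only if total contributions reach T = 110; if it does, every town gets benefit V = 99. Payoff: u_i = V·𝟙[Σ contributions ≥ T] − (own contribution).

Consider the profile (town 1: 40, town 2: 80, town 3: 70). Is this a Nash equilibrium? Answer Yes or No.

Total = 190 ≥ 110: provided.
Town 1 (pledges 40, payoff 59): dropping to 0 → total 150, payoff 99. Profitable deviation.

No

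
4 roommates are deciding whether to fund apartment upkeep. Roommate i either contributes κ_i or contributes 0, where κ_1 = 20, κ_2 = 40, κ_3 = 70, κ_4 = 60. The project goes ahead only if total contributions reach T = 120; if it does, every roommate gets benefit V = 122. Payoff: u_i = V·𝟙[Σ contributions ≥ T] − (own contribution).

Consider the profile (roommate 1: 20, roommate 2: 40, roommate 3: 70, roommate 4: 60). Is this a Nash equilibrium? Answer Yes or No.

Total = 190 ≥ 120: provided.
Roommate 1 (pledges 20, payoff 102): dropping to 0 → total 170, payoff 122. Profitable deviation.

No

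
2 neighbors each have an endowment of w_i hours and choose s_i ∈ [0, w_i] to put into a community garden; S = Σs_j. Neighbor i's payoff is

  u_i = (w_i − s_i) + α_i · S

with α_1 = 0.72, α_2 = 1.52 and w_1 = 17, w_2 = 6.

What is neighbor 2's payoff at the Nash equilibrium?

∂u_i/∂s_i = α_i − 1, so neighbor i contributes w_i if α_i > 1, else 0.
α_i > 1 for i ∈ {2}; NE contributions (0, 6), S = 6.
u_2 = (6 − 6) + 1.52·6 = 9.12.

9.12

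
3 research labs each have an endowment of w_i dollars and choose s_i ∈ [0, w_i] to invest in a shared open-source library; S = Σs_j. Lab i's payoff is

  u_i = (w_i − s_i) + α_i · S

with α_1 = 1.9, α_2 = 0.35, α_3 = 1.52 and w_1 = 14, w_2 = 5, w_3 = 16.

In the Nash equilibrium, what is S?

∂u_i/∂s_i = α_i − 1, so lab i contributes w_i if α_i > 1, else 0.
α_i > 1 for i ∈ {1, 3}; NE contributions (14, 0, 16), S = 30.

30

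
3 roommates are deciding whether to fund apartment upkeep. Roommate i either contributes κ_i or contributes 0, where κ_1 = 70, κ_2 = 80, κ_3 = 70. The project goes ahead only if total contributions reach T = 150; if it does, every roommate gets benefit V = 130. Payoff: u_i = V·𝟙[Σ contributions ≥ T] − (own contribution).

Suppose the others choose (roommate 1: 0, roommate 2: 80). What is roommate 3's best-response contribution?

70

Others' total = 80. Contributing 70 brings total to 150 ≥ 150: gain V − κ_3 = 60.
Best response: 70.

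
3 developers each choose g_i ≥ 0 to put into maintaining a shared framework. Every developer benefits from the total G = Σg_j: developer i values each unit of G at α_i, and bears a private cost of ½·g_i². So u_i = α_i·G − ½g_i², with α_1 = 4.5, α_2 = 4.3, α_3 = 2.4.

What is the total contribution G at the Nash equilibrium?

11.2

Developer i's FOC: ∂u_i/∂g_i = α_i − g_i = 0, so g_i* = α_i.
NE contributions = (4.5, 4.3, 2.4); G = 11.2.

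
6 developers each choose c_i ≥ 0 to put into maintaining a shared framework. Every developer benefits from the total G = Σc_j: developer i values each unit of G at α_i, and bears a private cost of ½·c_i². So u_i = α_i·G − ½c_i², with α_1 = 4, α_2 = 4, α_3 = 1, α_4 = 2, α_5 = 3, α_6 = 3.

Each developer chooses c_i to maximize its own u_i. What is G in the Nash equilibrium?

17

Developer i's FOC: ∂u_i/∂c_i = α_i − c_i = 0, so c_i* = α_i.
NE contributions = (4, 4, 1, 2, 3, 3); G = 17.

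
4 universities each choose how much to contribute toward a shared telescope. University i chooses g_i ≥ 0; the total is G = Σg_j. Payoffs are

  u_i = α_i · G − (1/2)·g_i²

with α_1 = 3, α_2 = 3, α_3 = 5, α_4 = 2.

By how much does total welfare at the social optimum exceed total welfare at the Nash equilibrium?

192.5

University i's FOC: ∂u_i/∂g_i = α_i − g_i = 0, so g_i* = α_i.
NE contributions = (3, 3, 5, 2); G = 13.
W^NE = (Σα)·G − ½Σα_i² = 13² − ½·47 = 145.5.
Planner sets g_i = Σα_j = 13 for every i, so G^SO = 4·13 = 52.
W^SO = (Σα)·G^SO − ½·4·(Σα)² = (4/2)·13² = 338.
Deadweight loss = W^SO − W^NE = 192.5.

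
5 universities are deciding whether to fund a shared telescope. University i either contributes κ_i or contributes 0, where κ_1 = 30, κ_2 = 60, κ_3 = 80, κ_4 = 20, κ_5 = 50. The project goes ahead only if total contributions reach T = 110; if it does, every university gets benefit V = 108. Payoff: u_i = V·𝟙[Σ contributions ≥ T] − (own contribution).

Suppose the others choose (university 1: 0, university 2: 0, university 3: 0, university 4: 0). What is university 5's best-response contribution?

Others' total = 0. Even contributing 50 gives 50 < 110: no benefit either way.
Best response: 0.

0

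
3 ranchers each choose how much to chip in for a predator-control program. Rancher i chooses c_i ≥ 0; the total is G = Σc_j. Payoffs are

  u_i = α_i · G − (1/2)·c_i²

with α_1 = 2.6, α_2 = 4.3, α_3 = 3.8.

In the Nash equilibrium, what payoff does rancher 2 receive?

36.765

Rancher i's FOC: ∂u_i/∂c_i = α_i − c_i = 0, so c_i* = α_i.
NE contributions = (2.6, 4.3, 3.8); G = 10.7.
u_2 = α_2·G − ½·(c_2)² = 4.3·10.7 − ½·4.3² = 36.765.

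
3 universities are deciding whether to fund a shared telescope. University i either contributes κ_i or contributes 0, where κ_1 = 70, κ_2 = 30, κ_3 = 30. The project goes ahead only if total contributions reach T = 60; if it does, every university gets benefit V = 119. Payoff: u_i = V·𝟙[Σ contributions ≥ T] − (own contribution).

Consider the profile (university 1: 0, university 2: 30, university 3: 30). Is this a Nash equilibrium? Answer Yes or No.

Yes

Total = 60 ≥ 60: provided.
University 1 (pledges 0, payoff 119): pledging 70 → total 130, payoff 49. No gain.
University 2 (pledges 30, payoff 89): dropping to 0 → total 30, payoff 0. No gain.
University 3 (pledges 30, payoff 89): dropping to 0 → total 30, payoff 0. No gain.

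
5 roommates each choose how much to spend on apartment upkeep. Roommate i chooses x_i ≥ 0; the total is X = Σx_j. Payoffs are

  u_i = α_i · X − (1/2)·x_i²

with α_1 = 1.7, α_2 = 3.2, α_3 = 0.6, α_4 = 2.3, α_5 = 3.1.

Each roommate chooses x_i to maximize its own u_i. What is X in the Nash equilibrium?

10.9

Roommate i's FOC: ∂u_i/∂x_i = α_i − x_i = 0, so x_i* = α_i.
NE contributions = (1.7, 3.2, 0.6, 2.3, 3.1); X = 10.9.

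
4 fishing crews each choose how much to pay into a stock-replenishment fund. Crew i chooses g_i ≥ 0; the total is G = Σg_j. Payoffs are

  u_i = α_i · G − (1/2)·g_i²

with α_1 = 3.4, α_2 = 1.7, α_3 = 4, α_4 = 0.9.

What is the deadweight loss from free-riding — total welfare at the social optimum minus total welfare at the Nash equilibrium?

115.63

Crew i's FOC: ∂u_i/∂g_i = α_i − g_i = 0, so g_i* = α_i.
NE contributions = (3.4, 1.7, 4, 0.9); G = 10.
W^NE = (Σα)·G − ½Σα_i² = 10² − ½·31.26 = 84.37.
Planner sets g_i = Σα_j = 10 for every i, so G^SO = 4·10 = 40.
W^SO = (Σα)·G^SO − ½·4·(Σα)² = (4/2)·10² = 200.
Deadweight loss = W^SO − W^NE = 115.63.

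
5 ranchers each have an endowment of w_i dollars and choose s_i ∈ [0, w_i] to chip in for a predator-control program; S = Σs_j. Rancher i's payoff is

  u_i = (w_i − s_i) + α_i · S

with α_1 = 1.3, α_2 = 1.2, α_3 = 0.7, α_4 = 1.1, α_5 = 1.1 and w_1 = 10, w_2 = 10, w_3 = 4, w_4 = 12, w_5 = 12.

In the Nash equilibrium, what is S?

44

∂u_i/∂s_i = α_i − 1, so rancher i contributes w_i if α_i > 1, else 0.
α_i > 1 for i ∈ {1, 2, 4, 5}; NE contributions (10, 10, 0, 12, 12), S = 44.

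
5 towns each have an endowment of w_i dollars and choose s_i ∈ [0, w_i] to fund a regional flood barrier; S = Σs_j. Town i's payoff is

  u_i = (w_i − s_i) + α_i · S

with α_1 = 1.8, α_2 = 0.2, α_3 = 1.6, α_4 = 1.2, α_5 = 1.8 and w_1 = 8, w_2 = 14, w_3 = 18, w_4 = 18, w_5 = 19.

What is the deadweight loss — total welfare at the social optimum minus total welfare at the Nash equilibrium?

∂u_i/∂s_i = α_i − 1, so town i contributes w_i if α_i > 1, else 0.
α_i > 1 for i ∈ {1, 3, 4, 5}; NE contributions (8, 0, 18, 18, 19), S = 63.
W^NE = Σw_i − S^NE + (Σα_i)·S^NE = 77 + 5.6·63 = 429.8.
Planner: ∂(Σu_j)/∂s_i = Σα_j − 1 = 5.6 > 0, so everyone contributes w_i; S^SO = 77, W^SO = 77 + 5.6·77 = 508.2.
Deadweight loss = 78.4.

78.4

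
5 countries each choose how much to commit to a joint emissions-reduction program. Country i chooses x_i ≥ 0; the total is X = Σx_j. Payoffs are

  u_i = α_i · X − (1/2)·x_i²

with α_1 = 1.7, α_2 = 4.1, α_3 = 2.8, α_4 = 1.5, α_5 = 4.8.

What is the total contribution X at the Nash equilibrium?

Country i's FOC: ∂u_i/∂x_i = α_i − x_i = 0, so x_i* = α_i.
NE contributions = (1.7, 4.1, 2.8, 1.5, 4.8); X = 14.9.

14.9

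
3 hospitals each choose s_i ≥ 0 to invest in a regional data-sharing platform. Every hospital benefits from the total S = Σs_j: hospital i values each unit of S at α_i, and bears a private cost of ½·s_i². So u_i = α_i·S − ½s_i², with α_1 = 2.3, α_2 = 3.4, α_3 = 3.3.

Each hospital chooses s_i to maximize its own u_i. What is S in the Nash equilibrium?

Hospital i's FOC: ∂u_i/∂s_i = α_i − s_i = 0, so s_i* = α_i.
NE contributions = (2.3, 3.4, 3.3); S = 9.

9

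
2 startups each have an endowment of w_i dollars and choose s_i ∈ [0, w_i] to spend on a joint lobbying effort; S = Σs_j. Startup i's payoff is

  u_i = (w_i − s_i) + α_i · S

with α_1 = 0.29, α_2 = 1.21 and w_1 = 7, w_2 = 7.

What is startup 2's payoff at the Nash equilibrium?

8.47

∂u_i/∂s_i = α_i − 1, so startup i contributes w_i if α_i > 1, else 0.
α_i > 1 for i ∈ {2}; NE contributions (0, 7), S = 7.
u_2 = (7 − 7) + 1.21·7 = 8.47.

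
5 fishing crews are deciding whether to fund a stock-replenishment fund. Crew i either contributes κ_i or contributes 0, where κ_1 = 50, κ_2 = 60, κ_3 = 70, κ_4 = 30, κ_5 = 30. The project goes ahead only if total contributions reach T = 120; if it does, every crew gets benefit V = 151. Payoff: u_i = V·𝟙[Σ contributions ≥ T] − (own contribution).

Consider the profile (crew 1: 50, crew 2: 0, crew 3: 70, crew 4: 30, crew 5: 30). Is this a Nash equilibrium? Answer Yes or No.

No

Total = 180 ≥ 120: provided.
Crew 1 (pledges 50, payoff 101): dropping to 0 → total 130, payoff 151. Profitable deviation.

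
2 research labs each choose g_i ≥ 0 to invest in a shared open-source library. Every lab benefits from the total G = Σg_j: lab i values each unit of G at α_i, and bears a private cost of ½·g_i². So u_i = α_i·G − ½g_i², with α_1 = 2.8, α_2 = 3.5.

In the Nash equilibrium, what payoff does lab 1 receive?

Lab i's FOC: ∂u_i/∂g_i = α_i − g_i = 0, so g_i* = α_i.
NE contributions = (2.8, 3.5); G = 6.3.
u_1 = α_1·G − ½·(g_1)² = 2.8·6.3 − ½·2.8² = 13.72.

13.72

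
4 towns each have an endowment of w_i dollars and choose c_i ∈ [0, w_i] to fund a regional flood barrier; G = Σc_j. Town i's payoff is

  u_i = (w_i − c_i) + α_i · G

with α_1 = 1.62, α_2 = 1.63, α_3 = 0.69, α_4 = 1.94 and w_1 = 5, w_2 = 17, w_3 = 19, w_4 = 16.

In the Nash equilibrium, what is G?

38

∂u_i/∂c_i = α_i − 1, so town i contributes w_i if α_i > 1, else 0.
α_i > 1 for i ∈ {1, 2, 4}; NE contributions (5, 17, 0, 16), G = 38.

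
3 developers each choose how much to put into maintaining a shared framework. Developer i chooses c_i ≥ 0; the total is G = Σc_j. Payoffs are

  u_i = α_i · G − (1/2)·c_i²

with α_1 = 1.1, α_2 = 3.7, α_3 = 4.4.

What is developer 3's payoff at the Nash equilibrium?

30.8

Developer i's FOC: ∂u_i/∂c_i = α_i − c_i = 0, so c_i* = α_i.
NE contributions = (1.1, 3.7, 4.4); G = 9.2.
u_3 = α_3·G − ½·(c_3)² = 4.4·9.2 − ½·4.4² = 30.8.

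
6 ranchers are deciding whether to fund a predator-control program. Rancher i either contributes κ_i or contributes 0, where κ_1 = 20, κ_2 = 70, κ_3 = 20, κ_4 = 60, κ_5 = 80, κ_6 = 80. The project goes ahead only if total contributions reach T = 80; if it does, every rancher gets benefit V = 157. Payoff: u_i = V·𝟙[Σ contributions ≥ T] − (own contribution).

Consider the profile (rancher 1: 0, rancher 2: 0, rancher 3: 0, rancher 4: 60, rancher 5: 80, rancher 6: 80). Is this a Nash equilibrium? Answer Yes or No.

No

Total = 220 ≥ 80: provided.
Rancher 1 (pledges 0, payoff 157): pledging 20 → total 240, payoff 137. No gain.
Rancher 2 (pledges 0, payoff 157): pledging 70 → total 290, payoff 87. No gain.
Rancher 3 (pledges 0, payoff 157): pledging 20 → total 240, payoff 137. No gain.
Rancher 4 (pledges 60, payoff 97): dropping to 0 → total 160, payoff 157. Profitable deviation.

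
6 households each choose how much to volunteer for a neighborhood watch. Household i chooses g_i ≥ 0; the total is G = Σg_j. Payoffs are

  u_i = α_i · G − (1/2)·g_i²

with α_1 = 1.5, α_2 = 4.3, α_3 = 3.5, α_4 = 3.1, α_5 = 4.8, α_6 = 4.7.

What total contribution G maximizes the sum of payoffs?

Planner FOC: ∂(Σu_j)/∂g_i = (Σα_j) − g_i = 0, so g_i^SO = Σα_j = 21.9 for every i; G^SO = 131.4.

131.4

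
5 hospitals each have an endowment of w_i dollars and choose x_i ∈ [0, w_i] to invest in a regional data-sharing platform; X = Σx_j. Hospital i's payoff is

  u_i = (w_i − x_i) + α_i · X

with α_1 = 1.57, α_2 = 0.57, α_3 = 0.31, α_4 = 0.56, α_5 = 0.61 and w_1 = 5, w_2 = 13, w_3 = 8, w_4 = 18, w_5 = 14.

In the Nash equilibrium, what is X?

5

∂u_i/∂x_i = α_i − 1, so hospital i contributes w_i if α_i > 1, else 0.
α_i > 1 for i ∈ {1}; NE contributions (5, 0, 0, 0, 0), X = 5.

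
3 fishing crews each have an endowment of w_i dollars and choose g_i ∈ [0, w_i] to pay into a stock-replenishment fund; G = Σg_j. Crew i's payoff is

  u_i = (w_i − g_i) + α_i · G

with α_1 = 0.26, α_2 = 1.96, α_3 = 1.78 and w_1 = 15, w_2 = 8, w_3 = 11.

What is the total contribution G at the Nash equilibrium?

∂u_i/∂g_i = α_i − 1, so crew i contributes w_i if α_i > 1, else 0.
α_i > 1 for i ∈ {2, 3}; NE contributions (0, 8, 11), G = 19.

19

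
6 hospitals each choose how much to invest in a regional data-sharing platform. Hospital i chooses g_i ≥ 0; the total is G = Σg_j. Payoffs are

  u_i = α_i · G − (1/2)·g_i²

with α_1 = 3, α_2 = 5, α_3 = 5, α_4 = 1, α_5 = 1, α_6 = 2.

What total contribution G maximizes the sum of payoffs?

102

Planner FOC: ∂(Σu_j)/∂g_i = (Σα_j) − g_i = 0, so g_i^SO = Σα_j = 17 for every i; G^SO = 102.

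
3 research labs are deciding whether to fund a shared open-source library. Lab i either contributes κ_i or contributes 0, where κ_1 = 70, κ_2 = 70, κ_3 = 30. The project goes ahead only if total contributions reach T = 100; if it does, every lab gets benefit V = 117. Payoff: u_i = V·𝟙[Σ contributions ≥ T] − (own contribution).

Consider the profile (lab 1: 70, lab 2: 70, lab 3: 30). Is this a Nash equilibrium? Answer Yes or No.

Total = 170 ≥ 100: provided.
Lab 1 (pledges 70, payoff 47): dropping to 0 → total 100, payoff 117. Profitable deviation.

No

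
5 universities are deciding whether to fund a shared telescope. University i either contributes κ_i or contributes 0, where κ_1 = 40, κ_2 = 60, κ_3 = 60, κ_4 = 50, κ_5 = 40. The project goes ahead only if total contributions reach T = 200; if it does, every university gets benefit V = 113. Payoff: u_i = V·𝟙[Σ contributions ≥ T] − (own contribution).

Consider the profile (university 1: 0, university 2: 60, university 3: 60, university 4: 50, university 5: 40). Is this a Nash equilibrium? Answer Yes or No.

Total = 210 ≥ 200: provided.
University 1 (pledges 0, payoff 113): pledging 40 → total 250, payoff 73. No gain.
University 2 (pledges 60, payoff 53): dropping to 0 → total 150, payoff 0. No gain.
University 3 (pledges 60, payoff 53): dropping to 0 → total 150, payoff 0. No gain.
University 4 (pledges 50, payoff 63): dropping to 0 → total 160, payoff 0. No gain.
University 5 (pledges 40, payoff 73): dropping to 0 → total 170, payoff 0. No gain.

Yes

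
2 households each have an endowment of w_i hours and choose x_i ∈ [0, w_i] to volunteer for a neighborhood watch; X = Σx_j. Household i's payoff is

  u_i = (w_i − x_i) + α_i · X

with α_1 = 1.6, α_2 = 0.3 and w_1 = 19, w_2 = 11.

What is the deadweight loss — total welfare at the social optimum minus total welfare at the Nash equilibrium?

∂u_i/∂x_i = α_i − 1, so household i contributes w_i if α_i > 1, else 0.
α_i > 1 for i ∈ {1}; NE contributions (19, 0), X = 19.
W^NE = Σw_i − X^NE + (Σα_i)·X^NE = 30 + 0.9·19 = 47.1.
Planner: ∂(Σu_j)/∂x_i = Σα_j − 1 = 0.9 > 0, so everyone contributes w_i; X^SO = 30, W^SO = 30 + 0.9·30 = 57.
Deadweight loss = 9.9.

9.9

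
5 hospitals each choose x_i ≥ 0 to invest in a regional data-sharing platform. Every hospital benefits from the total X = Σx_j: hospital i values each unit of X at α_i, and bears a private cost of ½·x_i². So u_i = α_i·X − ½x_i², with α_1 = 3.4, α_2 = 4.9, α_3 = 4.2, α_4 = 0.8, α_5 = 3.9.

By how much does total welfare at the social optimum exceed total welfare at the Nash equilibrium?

478.29

Hospital i's FOC: ∂u_i/∂x_i = α_i − x_i = 0, so x_i* = α_i.
NE contributions = (3.4, 4.9, 4.2, 0.8, 3.9); X = 17.2.
W^NE = (Σα)·X − ½Σα_i² = 17.2² − ½·69.06 = 261.31.
Planner sets x_i = Σα_j = 17.2 for every i, so X^SO = 5·17.2 = 86.
W^SO = (Σα)·X^SO − ½·5·(Σα)² = (5/2)·17.2² = 739.6.
Deadweight loss = W^SO − W^NE = 478.29.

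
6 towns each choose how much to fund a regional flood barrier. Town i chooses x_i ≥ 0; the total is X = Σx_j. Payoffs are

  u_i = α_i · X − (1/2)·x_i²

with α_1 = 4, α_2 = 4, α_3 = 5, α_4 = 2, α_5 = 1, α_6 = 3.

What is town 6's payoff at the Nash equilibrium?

Town i's FOC: ∂u_i/∂x_i = α_i − x_i = 0, so x_i* = α_i.
NE contributions = (4, 4, 5, 2, 1, 3); X = 19.
u_6 = α_6·X − ½·(x_6)² = 3·19 − ½·3² = 52.5.

52.5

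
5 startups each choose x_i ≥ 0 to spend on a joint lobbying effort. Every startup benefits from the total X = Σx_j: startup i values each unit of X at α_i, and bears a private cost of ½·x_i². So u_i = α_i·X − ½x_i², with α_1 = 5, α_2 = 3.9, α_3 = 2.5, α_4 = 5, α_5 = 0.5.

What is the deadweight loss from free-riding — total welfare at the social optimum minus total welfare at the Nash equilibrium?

464.27

Startup i's FOC: ∂u_i/∂x_i = α_i − x_i = 0, so x_i* = α_i.
NE contributions = (5, 3.9, 2.5, 5, 0.5); X = 16.9.
W^NE = (Σα)·X − ½Σα_i² = 16.9² − ½·71.71 = 249.755.
Planner sets x_i = Σα_j = 16.9 for every i, so X^SO = 5·16.9 = 84.5.
W^SO = (Σα)·X^SO − ½·5·(Σα)² = (5/2)·16.9² = 714.025.
Deadweight loss = W^SO − W^NE = 464.27.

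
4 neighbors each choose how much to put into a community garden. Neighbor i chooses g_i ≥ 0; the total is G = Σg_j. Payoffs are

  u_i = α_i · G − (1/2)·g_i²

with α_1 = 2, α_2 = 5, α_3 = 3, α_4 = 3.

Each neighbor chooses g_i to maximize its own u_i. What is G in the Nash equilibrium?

13

Neighbor i's FOC: ∂u_i/∂g_i = α_i − g_i = 0, so g_i* = α_i.
NE contributions = (2, 5, 3, 3); G = 13.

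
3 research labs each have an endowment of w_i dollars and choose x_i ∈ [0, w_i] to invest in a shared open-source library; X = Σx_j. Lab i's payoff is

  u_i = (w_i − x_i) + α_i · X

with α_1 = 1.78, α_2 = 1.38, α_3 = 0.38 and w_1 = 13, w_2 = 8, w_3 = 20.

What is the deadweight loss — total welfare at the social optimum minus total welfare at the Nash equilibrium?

50.8

∂u_i/∂x_i = α_i − 1, so lab i contributes w_i if α_i > 1, else 0.
α_i > 1 for i ∈ {1, 2}; NE contributions (13, 8, 0), X = 21.
W^NE = Σw_i − X^NE + (Σα_i)·X^NE = 41 + 2.54·21 = 94.34.
Planner: ∂(Σu_j)/∂x_i = Σα_j − 1 = 2.54 > 0, so everyone contributes w_i; X^SO = 41, W^SO = 41 + 2.54·41 = 145.14.
Deadweight loss = 50.8.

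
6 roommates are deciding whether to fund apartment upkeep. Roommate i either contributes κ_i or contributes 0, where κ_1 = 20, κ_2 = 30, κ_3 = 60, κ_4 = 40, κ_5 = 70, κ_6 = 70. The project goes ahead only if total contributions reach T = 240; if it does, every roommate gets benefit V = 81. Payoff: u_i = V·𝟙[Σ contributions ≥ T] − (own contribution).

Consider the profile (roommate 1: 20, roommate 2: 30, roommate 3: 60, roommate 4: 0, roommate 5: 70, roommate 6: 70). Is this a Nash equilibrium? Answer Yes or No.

Yes

Total = 250 ≥ 240: provided.
Roommate 1 (pledges 20, payoff 61): dropping to 0 → total 230, payoff 0. No gain.
Roommate 2 (pledges 30, payoff 51): dropping to 0 → total 220, payoff 0. No gain.
Roommate 3 (pledges 60, payoff 21): dropping to 0 → total 190, payoff 0. No gain.
Roommate 4 (pledges 0, payoff 81): pledging 40 → total 290, payoff 41. No gain.
Roommate 5 (pledges 70, payoff 11): dropping to 0 → total 180, payoff 0. No gain.
Roommate 6 (pledges 70, payoff 11): dropping to 0 → total 180, payoff 0. No gain.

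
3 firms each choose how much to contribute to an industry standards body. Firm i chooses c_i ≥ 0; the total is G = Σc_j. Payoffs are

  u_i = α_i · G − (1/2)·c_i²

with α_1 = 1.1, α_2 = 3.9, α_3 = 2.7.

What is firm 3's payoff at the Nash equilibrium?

17.145

Firm i's FOC: ∂u_i/∂c_i = α_i − c_i = 0, so c_i* = α_i.
NE contributions = (1.1, 3.9, 2.7); G = 7.7.
u_3 = α_3·G − ½·(c_3)² = 2.7·7.7 − ½·2.7² = 17.145.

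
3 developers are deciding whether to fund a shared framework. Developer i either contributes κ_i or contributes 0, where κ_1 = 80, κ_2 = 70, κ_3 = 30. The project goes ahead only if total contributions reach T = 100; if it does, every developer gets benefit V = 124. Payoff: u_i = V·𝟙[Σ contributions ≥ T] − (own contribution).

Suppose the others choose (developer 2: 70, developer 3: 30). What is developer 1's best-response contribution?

Others' total = 100 ≥ 100; contributing adds cost 80 for no extra benefit.
Best response: 0.

0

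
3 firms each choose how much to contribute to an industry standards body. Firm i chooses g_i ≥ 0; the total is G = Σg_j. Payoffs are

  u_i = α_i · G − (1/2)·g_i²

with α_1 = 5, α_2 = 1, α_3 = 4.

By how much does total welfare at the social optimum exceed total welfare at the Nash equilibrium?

71

Firm i's FOC: ∂u_i/∂g_i = α_i − g_i = 0, so g_i* = α_i.
NE contributions = (5, 1, 4); G = 10.
W^NE = (Σα)·G − ½Σα_i² = 10² − ½·42 = 79.
Planner sets g_i = Σα_j = 10 for every i, so G^SO = 3·10 = 30.
W^SO = (Σα)·G^SO − ½·3·(Σα)² = (3/2)·10² = 150.
Deadweight loss = W^SO − W^NE = 71.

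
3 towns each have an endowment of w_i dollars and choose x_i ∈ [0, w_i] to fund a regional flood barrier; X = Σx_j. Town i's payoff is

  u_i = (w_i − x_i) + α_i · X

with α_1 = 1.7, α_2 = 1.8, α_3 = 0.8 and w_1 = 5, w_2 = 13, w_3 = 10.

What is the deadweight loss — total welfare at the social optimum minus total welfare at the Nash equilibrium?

33

∂u_i/∂x_i = α_i − 1, so town i contributes w_i if α_i > 1, else 0.
α_i > 1 for i ∈ {1, 2}; NE contributions (5, 13, 0), X = 18.
W^NE = Σw_i − X^NE + (Σα_i)·X^NE = 28 + 3.3·18 = 87.4.
Planner: ∂(Σu_j)/∂x_i = Σα_j − 1 = 3.3 > 0, so everyone contributes w_i; X^SO = 28, W^SO = 28 + 3.3·28 = 120.4.
Deadweight loss = 33.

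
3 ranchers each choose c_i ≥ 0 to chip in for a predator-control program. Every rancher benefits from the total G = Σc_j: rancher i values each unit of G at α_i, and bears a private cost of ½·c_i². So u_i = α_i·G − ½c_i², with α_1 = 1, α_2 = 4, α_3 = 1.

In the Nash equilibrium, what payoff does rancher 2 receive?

16

Rancher i's FOC: ∂u_i/∂c_i = α_i − c_i = 0, so c_i* = α_i.
NE contributions = (1, 4, 1); G = 6.
u_2 = α_2·G − ½·(c_2)² = 4·6 − ½·4² = 16.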